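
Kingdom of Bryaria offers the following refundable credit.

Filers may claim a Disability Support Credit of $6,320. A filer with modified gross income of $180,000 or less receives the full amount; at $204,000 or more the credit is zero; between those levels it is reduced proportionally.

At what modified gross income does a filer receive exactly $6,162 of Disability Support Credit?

$180,600

$6,162 is 6,162/6,320 of the full $6,320, so 158/6,320 of the $24,000 range has been used: income = $180,000 + $24,000 × 158/6,320 = $180,600.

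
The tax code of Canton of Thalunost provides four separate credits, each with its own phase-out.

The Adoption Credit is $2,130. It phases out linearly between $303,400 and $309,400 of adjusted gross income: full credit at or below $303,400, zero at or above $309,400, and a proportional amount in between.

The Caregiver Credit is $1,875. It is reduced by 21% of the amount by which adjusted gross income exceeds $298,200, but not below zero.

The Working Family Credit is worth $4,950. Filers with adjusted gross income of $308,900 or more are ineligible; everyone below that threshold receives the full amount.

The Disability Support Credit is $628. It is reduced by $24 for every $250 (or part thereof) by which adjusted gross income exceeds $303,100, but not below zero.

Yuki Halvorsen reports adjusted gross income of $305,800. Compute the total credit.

$6,871

Adoption Credit: $305,800 is $2,400 into a $6,000 phase-out range, leaving 3,600/6,000 of the credit: $2,130 × 3,600/6,000 = $1,278.
Caregiver Credit: 21% of the $7,600 excess over $298,200 is $1,596; credit = $1,875 − $1,596 = $279.
Working Family Credit: $305,800 is below the $308,900 cutoff, so the full $4,950 applies.
Disability Support Credit: income exceeds $303,100 by $2,700, which is 11 full-or-partial $250 increments; reduction = 11 × $24 = $264, leaving $364.
Total: $1,278 + $279 + $4,950 + $364 = $6,871.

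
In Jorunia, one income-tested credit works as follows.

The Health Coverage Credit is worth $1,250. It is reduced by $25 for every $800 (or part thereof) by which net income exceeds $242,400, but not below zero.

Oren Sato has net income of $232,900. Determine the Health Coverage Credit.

Health Coverage Credit: $232,900 is at or below the $242,400 threshold, so the full $1,250 applies.

$1,250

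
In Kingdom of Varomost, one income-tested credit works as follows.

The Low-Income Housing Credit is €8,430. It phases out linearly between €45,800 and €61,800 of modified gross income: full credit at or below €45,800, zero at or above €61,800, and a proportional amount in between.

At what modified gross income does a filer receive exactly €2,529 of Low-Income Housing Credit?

€57,000

€2,529 is 2,529/8,430 of the full €8,430, so 5,901/8,430 of the €16,000 range has been used: income = €45,800 + €16,000 × 5,901/8,430 = €57,000.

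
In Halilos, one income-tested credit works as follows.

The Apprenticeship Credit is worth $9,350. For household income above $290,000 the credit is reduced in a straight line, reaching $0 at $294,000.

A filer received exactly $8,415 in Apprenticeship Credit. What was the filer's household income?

$290,400

$8,415 is 8,415/9,350 of the full $9,350, so 935/9,350 of the $4,000 range has been used: income = $290,000 + $4,000 × 935/9,350 = $290,400.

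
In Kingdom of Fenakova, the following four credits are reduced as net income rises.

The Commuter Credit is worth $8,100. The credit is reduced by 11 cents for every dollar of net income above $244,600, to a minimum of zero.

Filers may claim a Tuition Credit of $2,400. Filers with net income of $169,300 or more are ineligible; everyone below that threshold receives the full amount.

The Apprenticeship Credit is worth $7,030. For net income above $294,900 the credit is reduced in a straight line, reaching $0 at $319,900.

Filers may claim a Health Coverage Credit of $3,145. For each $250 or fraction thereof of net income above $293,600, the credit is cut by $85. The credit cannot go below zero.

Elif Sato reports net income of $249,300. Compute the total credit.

Commuter Credit: 11% of the $4,700 excess over $244,600 is $517; credit = $8,100 − $517 = $7,583.
Tuition Credit: $249,300 meets or exceeds the $169,300 cutoff, so the credit is $0.
Apprenticeship Credit: $249,300 is at or below the $294,900 threshold, so the full $7,030 applies.
Health Coverage Credit: $249,300 is at or below the $293,600 threshold, so the full $3,145 applies.
Total: $7,583 + $0 + $7,030 + $3,145 = $17,758.

$17,758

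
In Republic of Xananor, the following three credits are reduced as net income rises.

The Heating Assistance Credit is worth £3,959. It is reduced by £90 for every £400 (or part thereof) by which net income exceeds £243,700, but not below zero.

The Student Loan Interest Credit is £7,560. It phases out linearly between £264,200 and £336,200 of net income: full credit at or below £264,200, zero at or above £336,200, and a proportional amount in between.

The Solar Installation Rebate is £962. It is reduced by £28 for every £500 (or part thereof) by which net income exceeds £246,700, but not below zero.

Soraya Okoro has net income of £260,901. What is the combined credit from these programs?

Heating Assistance Credit: income exceeds £243,700 by £17,201 → 44 increments × £90 = £3,960 ≥ base, so the credit is £0.
Student Loan Interest Credit: £260,901 is at or below the £264,200 threshold, so the full £7,560 applies.
Solar Installation Rebate: income exceeds £246,700 by £14,201, which is 29 full-or-partial £500 increments; reduction = 29 × £28 = £812, leaving £150.
Total: £0 + £7,560 + £150 = £7,710.

£7,710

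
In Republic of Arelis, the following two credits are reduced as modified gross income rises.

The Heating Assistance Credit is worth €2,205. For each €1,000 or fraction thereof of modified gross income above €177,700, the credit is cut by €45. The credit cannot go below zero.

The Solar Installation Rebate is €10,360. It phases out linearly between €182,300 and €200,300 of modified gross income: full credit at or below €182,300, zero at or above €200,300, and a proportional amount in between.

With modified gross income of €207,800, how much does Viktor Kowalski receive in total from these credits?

Heating Assistance Credit: income exceeds €177,700 by €30,100, which is 31 full-or-partial €1,000 increments; reduction = 31 × €45 = €1,395, leaving €810.
Solar Installation Rebate: €207,800 is at or above €200,300, so the credit is €0.
Total: €810 + €0 = €810.

€810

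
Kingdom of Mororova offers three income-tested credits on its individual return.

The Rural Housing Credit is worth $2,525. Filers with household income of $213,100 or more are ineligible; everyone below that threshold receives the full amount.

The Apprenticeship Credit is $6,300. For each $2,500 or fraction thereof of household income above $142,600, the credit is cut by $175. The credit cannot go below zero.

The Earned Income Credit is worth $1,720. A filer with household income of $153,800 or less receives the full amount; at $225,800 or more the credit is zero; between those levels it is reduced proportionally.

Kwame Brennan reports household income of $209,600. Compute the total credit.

$4,487

Rural Housing Credit: $209,600 is below the $213,100 cutoff, so the full $2,525 applies.
Apprenticeship Credit: income exceeds $142,600 by $67,000, which is 27 full-or-partial $2,500 increments; reduction = 27 × $175 = $4,725, leaving $1,575.
Earned Income Credit: $209,600 is $55,800 into a $72,000 phase-out range, leaving 16,200/72,000 of the credit: $1,720 × 16,200/72,000 = $387.
Total: $2,525 + $1,575 + $387 = $4,487.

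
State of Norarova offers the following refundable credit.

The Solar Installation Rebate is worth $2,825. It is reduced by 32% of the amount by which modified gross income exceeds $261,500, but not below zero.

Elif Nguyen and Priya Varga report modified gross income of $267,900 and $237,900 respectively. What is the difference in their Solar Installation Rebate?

$2,048

Elif ($267,900): Solar Installation Rebate: 32% of the $6,400 excess over $261,500 is $2,048; credit = $2,825 − $2,048 = $777.
Priya ($237,900): Solar Installation Rebate: $237,900 is at or below the $261,500 threshold, so the full $2,825 applies.
Difference: |$777 − $2,825| = $2,048.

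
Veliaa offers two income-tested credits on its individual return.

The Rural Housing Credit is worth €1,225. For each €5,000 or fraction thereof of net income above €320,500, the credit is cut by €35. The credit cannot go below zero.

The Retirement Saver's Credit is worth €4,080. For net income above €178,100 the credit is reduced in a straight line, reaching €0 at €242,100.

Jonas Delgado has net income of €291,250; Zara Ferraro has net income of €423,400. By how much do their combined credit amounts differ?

Jonas (€291,250): Rural Housing Credit: €291,250 is at or below the €320,500 threshold, so the full €1,225 applies. Retirement Saver's Credit: €291,250 is at or above €242,100, so the credit is €0. total €1,225 + €0 = €1,225
Zara (€423,400): Rural Housing Credit: income exceeds €320,500 by €102,900, which is 21 full-or-partial €5,000 increments; reduction = 21 × €35 = €735, leaving €490. Retirement Saver's Credit: €423,400 is at or above €242,100, so the credit is €0. total €490 + €0 = €490
Difference: |€1,225 − €490| = €735.

€735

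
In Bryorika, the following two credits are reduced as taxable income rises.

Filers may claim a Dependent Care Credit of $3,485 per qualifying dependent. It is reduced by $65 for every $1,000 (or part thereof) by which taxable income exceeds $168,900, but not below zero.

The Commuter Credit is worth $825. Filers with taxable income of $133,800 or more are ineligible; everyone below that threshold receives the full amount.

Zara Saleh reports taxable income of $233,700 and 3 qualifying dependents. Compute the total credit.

$6,230

Dependent Care Credit: base = 3 × $3,485 = $10,455. income exceeds $168,900 by $64,800, which is 65 full-or-partial $1,000 increments; reduction = 65 × $65 = $4,225, leaving $6,230.
Commuter Credit: $233,700 meets or exceeds the $133,800 cutoff, so the credit is $0.
Total: $6,230 + $0 = $6,230.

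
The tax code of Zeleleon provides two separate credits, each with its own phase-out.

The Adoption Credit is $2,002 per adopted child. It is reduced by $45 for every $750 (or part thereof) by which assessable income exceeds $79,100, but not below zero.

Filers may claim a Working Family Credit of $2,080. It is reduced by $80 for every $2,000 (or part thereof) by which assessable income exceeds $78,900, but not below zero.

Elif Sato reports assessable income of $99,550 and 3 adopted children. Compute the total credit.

$5,946

Adoption Credit: base = 3 × $2,002 = $6,006. income exceeds $79,100 by $20,450, which is 28 full-or-partial $750 increments; reduction = 28 × $45 = $1,260, leaving $4,746.
Working Family Credit: income exceeds $78,900 by $20,650, which is 11 full-or-partial $2,000 increments; reduction = 11 × $80 = $880, leaving $1,200.
Total: $4,746 + $1,200 = $5,946.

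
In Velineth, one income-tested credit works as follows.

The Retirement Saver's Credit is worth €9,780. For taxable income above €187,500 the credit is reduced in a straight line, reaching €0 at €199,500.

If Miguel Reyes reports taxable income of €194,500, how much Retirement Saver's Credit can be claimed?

Retirement Saver's Credit: €194,500 is €7,000 into a €12,000 phase-out range, leaving 5,000/12,000 of the credit: €9,780 × 5,000/12,000 = €4,075.

€4,075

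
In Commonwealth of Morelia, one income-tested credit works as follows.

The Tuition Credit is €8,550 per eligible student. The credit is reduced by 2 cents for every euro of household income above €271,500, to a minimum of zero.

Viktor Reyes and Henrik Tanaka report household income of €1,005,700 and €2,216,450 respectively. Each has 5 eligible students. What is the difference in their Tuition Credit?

Viktor (€1,005,700): Tuition Credit: base = 5 × €8,550 = €42,750. 2% of the €734,200 excess over €271,500 is €14,684; credit = €42,750 − €14,684 = €28,066.
Henrik (€2,216,450): Tuition Credit: base = 5 × €8,550 = €42,750. 2% of the €1,944,950 excess over €271,500 is €38,899; credit = €42,750 − €38,899 = €3,851.
Difference: |€28,066 − €3,851| = €24,215.

€24,215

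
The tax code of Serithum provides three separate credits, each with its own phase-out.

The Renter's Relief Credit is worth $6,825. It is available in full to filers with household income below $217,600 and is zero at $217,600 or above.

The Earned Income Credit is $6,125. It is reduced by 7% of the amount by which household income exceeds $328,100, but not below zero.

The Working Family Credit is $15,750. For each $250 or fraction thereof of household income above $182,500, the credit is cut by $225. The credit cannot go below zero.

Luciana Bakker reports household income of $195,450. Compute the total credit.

$17,000

Renter's Relief Credit: $195,450 is below the $217,600 cutoff, so the full $6,825 applies.
Earned Income Credit: $195,450 is at or below the $328,100 threshold, so the full $6,125 applies.
Working Family Credit: income exceeds $182,500 by $12,950, which is 52 full-or-partial $250 increments; reduction = 52 × $225 = $11,700, leaving $4,050.
Total: $6,825 + $6,125 + $4,050 = $17,000.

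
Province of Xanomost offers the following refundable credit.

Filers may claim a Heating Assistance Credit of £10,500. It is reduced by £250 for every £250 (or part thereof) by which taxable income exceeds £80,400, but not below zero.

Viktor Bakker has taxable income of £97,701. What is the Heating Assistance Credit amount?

£0

Heating Assistance Credit: income exceeds £80,400 by £17,301 → 70 increments × £250 = £17,500 ≥ base, so the credit is £0.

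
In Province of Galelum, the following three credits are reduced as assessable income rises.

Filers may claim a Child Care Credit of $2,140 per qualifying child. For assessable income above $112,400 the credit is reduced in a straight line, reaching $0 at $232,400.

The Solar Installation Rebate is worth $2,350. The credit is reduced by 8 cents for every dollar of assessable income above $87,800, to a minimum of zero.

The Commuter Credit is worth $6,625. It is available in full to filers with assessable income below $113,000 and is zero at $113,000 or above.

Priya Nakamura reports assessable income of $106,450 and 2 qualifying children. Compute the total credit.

$11,763

Child Care Credit: base = 2 × $2,140 = $4,280. $106,450 is at or below the $112,400 threshold, so the full $4,280 applies.
Solar Installation Rebate: 8% of the $18,650 excess over $87,800 is $1,492; credit = $2,350 − $1,492 = $858.
Commuter Credit: $106,450 is below the $113,000 cutoff, so the full $6,625 applies.
Total: $4,280 + $858 + $6,625 = $11,763.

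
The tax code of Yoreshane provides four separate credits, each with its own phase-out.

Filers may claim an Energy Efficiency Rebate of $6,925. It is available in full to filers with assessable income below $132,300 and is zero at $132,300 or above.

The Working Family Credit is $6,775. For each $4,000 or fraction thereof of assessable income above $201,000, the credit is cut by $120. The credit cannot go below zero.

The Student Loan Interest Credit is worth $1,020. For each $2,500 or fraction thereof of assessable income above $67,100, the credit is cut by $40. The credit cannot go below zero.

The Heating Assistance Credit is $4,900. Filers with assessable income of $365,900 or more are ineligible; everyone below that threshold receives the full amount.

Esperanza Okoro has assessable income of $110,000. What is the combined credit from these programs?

Energy Efficiency Rebate: $110,000 is below the $132,300 cutoff, so the full $6,925 applies.
Working Family Credit: $110,000 is at or below the $201,000 threshold, so the full $6,775 applies.
Student Loan Interest Credit: income exceeds $67,100 by $42,900, which is 18 full-or-partial $2,500 increments; reduction = 18 × $40 = $720, leaving $300.
Heating Assistance Credit: $110,000 is below the $365,900 cutoff, so the full $4,900 applies.
Total: $6,925 + $6,775 + $300 + $4,900 = $18,900.

$18,900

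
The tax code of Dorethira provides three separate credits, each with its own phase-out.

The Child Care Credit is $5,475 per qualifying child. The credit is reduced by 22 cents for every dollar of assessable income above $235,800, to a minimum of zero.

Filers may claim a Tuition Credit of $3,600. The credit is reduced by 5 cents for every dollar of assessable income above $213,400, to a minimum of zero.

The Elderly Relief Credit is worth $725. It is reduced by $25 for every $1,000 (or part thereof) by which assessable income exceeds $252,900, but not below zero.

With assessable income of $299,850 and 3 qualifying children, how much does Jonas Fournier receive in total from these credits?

Child Care Credit: base = 3 × $5,475 = $16,425. 22% of the $64,050 excess over $235,800 is $14,091; credit = $16,425 − $14,091 = $2,334.
Tuition Credit: 5% of the $86,450 excess over $213,400 is $4,322.50 ≥ base, so the credit is $0.
Elderly Relief Credit: income exceeds $252,900 by $46,950 → 47 increments × $25 = $1,175 ≥ base, so the credit is $0.
Total: $2,334 + $0 + $0 = $2,334.

$2,334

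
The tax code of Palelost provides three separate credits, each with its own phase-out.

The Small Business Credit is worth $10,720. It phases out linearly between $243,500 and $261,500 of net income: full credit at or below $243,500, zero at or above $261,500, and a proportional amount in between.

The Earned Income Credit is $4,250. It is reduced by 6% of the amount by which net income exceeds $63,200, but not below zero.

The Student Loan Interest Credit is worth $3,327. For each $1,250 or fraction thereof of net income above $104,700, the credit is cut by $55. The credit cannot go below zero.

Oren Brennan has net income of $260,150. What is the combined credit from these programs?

$804

Small Business Credit: $260,150 is $16,650 into a $18,000 phase-out range, leaving 1,350/18,000 of the credit: $10,720 × 1,350/18,000 = $804.
Earned Income Credit: 6% of the $196,950 excess over $63,200 is $11,817 ≥ base, so the credit is $0.
Student Loan Interest Credit: income exceeds $104,700 by $155,450 → 125 increments × $55 = $6,875 ≥ base, so the credit is $0.
Total: $804 + $0 + $0 = $804.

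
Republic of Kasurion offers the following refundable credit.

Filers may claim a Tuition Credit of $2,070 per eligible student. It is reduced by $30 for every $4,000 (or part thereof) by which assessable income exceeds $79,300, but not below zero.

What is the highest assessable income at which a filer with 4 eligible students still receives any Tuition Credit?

Full credit = 4 × $2,070 = $8,280.
After 275 increments the reduction is 275 × $30 = $8,250, leaving $30; one more increment wipes it out. Increment 275 ends at excess 275 × $4,000 = $1,100,000, so the highest qualifying income is $79,300 + $1,100,000 = $1,179,300.

$1,179,300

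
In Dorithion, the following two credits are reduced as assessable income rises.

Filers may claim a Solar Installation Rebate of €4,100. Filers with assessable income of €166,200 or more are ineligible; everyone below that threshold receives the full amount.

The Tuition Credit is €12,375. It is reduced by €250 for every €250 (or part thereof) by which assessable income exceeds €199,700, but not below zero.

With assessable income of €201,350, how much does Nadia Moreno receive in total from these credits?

Solar Installation Rebate: €201,350 meets or exceeds the €166,200 cutoff, so the credit is €0.
Tuition Credit: income exceeds €199,700 by €1,650, which is 7 full-or-partial €250 increments; reduction = 7 × €250 = €1,750, leaving €10,625.
Total: €0 + €10,625 = €10,625.

€10,625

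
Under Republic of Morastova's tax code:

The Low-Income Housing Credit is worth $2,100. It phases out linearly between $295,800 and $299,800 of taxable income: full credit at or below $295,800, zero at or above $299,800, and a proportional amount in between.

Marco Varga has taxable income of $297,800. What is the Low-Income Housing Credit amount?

$1,050

Low-Income Housing Credit: $297,800 is $2,000 into a $4,000 phase-out range, leaving 2,000/4,000 of the credit: $2,100 × 2,000/4,000 = $1,050.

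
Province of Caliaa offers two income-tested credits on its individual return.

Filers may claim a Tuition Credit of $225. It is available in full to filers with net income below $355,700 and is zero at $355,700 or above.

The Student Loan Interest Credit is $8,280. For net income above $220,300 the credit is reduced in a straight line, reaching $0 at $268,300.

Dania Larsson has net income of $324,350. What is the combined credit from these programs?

$225

Tuition Credit: $324,350 is below the $355,700 cutoff, so the full $225 applies.
Student Loan Interest Credit: $324,350 is at or above $268,300, so the credit is $0.
Total: $225 + $0 = $225.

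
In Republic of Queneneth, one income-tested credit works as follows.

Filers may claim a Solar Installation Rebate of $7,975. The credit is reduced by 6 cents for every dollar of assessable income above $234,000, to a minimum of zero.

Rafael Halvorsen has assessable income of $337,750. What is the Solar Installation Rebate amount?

Solar Installation Rebate: 6% of the $103,750 excess over $234,000 is $6,225; credit = $7,975 − $6,225 = $1,750.

$1,750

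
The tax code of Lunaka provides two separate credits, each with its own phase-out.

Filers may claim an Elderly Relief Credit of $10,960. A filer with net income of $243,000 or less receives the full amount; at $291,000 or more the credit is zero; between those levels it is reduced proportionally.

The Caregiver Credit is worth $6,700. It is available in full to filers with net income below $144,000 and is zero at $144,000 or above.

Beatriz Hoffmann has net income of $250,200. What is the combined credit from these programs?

$9,316

Elderly Relief Credit: $250,200 is $7,200 into a $48,000 phase-out range, leaving 40,800/48,000 of the credit: $10,960 × 40,800/48,000 = $9,316.
Caregiver Credit: $250,200 meets or exceeds the $144,000 cutoff, so the credit is $0.
Total: $9,316 + $0 = $9,316.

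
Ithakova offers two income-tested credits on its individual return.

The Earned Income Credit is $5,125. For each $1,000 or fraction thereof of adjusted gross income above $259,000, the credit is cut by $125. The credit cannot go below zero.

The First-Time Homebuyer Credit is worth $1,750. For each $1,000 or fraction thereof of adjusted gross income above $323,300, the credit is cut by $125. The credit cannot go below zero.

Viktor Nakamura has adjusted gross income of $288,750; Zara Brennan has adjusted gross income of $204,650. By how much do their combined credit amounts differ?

$3,750

Viktor ($288,750): Earned Income Credit: income exceeds $259,000 by $29,750, which is 30 full-or-partial $1,000 increments; reduction = 30 × $125 = $3,750, leaving $1,375. First-Time Homebuyer Credit: $288,750 is at or below the $323,300 threshold, so the full $1,750 applies. total $1,375 + $1,750 = $3,125
Zara ($204,650): Earned Income Credit: $204,650 is at or below the $259,000 threshold, so the full $5,125 applies. First-Time Homebuyer Credit: $204,650 is at or below the $323,300 threshold, so the full $1,750 applies. total $5,125 + $1,750 = $6,875
Difference: |$3,125 − $6,875| = $3,750.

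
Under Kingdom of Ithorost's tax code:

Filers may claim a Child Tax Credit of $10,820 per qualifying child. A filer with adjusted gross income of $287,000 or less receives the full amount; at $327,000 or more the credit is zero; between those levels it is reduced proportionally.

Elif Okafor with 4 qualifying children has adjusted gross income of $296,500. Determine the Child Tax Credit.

$33,001

Child Tax Credit: base = 4 × $10,820 = $43,280. $296,500 is $9,500 into a $40,000 phase-out range, leaving 30,500/40,000 of the credit: $43,280 × 30,500/40,000 = $33,001.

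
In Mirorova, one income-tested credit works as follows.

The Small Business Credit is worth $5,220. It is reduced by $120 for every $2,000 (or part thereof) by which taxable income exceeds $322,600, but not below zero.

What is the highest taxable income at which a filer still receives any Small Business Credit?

$408,600

After 43 increments the reduction is 43 × $120 = $5,160, leaving $60; one more increment wipes it out. Increment 43 ends at excess 43 × $2,000 = $86,000, so the highest qualifying income is $322,600 + $86,000 = $408,600.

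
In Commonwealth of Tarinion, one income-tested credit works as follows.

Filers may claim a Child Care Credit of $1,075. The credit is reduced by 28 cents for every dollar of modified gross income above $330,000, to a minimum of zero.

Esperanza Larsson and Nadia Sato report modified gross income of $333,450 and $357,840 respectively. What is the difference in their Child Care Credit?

$109

Esperanza ($333,450): Child Care Credit: 28% of the $3,450 excess over $330,000 is $966; credit = $1,075 − $966 = $109.
Nadia ($357,840): Child Care Credit: 28% of the $27,840 excess over $330,000 is $7,795.20 ≥ base, so the credit is $0.
Difference: |$109 − $0| = $109.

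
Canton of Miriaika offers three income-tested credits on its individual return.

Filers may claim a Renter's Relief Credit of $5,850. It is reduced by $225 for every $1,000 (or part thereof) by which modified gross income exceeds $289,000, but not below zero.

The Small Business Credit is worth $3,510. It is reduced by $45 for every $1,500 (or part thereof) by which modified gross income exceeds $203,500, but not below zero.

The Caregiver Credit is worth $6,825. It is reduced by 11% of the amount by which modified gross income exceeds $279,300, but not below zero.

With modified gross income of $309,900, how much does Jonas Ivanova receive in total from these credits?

Renter's Relief Credit: income exceeds $289,000 by $20,900, which is 21 full-or-partial $1,000 increments; reduction = 21 × $225 = $4,725, leaving $1,125.
Small Business Credit: income exceeds $203,500 by $106,400, which is 71 full-or-partial $1,500 increments; reduction = 71 × $45 = $3,195, leaving $315.
Caregiver Credit: 11% of the $30,600 excess over $279,300 is $3,366; credit = $6,825 − $3,366 = $3,459.
Total: $1,125 + $315 + $3,459 = $4,899.

$4,899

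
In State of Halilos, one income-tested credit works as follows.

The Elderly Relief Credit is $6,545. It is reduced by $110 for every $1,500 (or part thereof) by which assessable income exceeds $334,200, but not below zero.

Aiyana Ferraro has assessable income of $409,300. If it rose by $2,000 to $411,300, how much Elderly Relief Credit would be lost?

At $409,300 — income exceeds $334,200 by $75,100, which is 51 full-or-partial $1,500 increments; reduction = 51 × $110 = $5,610, leaving $935.
At $411,300 — income exceeds $334,200 by $77,100, which is 52 full-or-partial $1,500 increments; reduction = 52 × $110 = $5,720, leaving $825.
Lost: $935 − $825 = $110.

$110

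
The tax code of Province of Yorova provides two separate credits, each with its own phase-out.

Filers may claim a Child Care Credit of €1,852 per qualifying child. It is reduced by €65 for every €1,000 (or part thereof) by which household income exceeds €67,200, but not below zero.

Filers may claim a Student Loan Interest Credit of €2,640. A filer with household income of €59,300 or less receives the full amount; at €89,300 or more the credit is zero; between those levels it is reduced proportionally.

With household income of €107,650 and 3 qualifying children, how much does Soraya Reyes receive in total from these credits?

€2,891

Child Care Credit: base = 3 × €1,852 = €5,556. income exceeds €67,200 by €40,450, which is 41 full-or-partial €1,000 increments; reduction = 41 × €65 = €2,665, leaving €2,891.
Student Loan Interest Credit: €107,650 is at or above €89,300, so the credit is €0.
Total: €2,891 + €0 = €2,891.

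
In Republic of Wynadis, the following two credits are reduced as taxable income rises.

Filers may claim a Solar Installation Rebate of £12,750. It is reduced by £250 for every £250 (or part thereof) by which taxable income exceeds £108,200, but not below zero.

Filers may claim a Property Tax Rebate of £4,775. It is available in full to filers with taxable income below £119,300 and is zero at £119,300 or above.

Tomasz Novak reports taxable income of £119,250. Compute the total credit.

Solar Installation Rebate: income exceeds £108,200 by £11,050, which is 45 full-or-partial £250 increments; reduction = 45 × £250 = £11,250, leaving £1,500.
Property Tax Rebate: £119,250 is below the £119,300 cutoff, so the full £4,775 applies.
Total: £1,500 + £4,775 = £6,275.

£6,275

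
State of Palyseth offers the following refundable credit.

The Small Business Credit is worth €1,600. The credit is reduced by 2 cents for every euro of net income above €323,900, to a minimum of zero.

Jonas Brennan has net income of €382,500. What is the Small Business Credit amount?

Small Business Credit: 2% of the €58,600 excess over €323,900 is €1,172; credit = €1,600 − €1,172 = €428.

€428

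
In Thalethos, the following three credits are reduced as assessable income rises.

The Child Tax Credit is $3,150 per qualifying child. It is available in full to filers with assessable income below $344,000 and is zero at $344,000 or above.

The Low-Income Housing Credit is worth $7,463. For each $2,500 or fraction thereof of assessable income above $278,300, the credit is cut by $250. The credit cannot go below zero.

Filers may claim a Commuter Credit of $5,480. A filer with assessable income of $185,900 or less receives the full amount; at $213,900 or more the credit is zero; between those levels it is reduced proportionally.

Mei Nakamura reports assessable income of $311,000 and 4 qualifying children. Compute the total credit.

$16,563

Child Tax Credit: base = 4 × $3,150 = $12,600. $311,000 is below the $344,000 cutoff, so the full $12,600 applies.
Low-Income Housing Credit: income exceeds $278,300 by $32,700, which is 14 full-or-partial $2,500 increments; reduction = 14 × $250 = $3,500, leaving $3,963.
Commuter Credit: $311,000 is at or above $213,900, so the credit is $0.
Total: $12,600 + $3,963 + $0 = $16,563.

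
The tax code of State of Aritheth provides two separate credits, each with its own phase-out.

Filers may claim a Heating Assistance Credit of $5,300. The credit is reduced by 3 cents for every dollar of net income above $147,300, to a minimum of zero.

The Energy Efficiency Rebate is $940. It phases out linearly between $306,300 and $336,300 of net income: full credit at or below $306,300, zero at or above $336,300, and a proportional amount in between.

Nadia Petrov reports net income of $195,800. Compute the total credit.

Heating Assistance Credit: 3% of the $48,500 excess over $147,300 is $1,455; credit = $5,300 − $1,455 = $3,845.
Energy Efficiency Rebate: $195,800 is at or below the $306,300 threshold, so the full $940 applies.
Total: $3,845 + $940 = $4,785.

$4,785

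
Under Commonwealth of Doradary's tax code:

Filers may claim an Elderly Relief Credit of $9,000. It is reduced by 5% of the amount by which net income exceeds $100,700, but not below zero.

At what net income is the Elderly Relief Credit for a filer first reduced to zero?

The credit falls by 5% of each dollar above $100,700, so it reaches zero when the excess is $9,000 / 5% = $180,000: income = $100,700 + $180,000 = $280,700.

$280,700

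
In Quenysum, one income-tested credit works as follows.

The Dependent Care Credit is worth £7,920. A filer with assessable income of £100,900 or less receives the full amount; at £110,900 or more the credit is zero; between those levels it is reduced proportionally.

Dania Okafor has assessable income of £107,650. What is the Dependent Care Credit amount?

Dependent Care Credit: £107,650 is £6,750 into a £10,000 phase-out range, leaving 3,250/10,000 of the credit: £7,920 × 3,250/10,000 = £2,574.

£2,574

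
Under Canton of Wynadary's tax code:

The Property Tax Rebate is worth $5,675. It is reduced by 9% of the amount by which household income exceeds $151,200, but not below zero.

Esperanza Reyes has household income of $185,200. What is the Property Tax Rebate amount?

$2,615

Property Tax Rebate: 9% of the $34,000 excess over $151,200 is $3,060; credit = $5,675 − $3,060 = $2,615.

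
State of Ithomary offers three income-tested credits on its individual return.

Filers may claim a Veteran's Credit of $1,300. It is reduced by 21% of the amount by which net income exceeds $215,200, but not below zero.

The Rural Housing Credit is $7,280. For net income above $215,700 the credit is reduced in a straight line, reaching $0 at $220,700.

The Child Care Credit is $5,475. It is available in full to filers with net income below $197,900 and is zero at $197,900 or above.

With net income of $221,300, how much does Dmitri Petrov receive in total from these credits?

$19

Veteran's Credit: 21% of the $6,100 excess over $215,200 is $1,281; credit = $1,300 − $1,281 = $19.
Rural Housing Credit: $221,300 is at or above $220,700, so the credit is $0.
Child Care Credit: $221,300 meets or exceeds the $197,900 cutoff, so the credit is $0.
Total: $19 + $0 + $0 = $19.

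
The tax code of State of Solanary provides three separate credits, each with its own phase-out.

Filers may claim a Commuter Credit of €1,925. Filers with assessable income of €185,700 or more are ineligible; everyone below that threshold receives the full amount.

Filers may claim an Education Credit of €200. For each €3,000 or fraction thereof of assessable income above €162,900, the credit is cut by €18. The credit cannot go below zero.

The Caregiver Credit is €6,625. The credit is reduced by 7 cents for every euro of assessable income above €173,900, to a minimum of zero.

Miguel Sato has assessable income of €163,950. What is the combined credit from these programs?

€8,732

Commuter Credit: €163,950 is below the €185,700 cutoff, so the full €1,925 applies.
Education Credit: income exceeds €162,900 by €1,050, which is 1 full-or-partial €3,000 increment; reduction = 1 × €18 = €18, leaving €182.
Caregiver Credit: €163,950 is at or below the €173,900 threshold, so the full €6,625 applies.
Total: €1,925 + €182 + €6,625 = €8,732.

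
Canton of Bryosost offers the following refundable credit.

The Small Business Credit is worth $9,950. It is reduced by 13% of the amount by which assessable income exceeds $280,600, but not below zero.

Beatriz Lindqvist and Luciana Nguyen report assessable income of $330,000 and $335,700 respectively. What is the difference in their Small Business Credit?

$741

Beatriz ($330,000): Small Business Credit: 13% of the $49,400 excess over $280,600 is $6,422; credit = $9,950 − $6,422 = $3,528.
Luciana ($335,700): Small Business Credit: 13% of the $55,100 excess over $280,600 is $7,163; credit = $9,950 − $7,163 = $2,787.
Difference: |$3,528 − $2,787| = $741.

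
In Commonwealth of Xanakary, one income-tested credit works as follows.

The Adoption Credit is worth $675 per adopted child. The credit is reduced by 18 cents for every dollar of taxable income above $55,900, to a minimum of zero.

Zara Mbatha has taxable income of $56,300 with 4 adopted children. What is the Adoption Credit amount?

Adoption Credit: base = 4 × $675 = $2,700. 18% of the $400 excess over $55,900 is $72; credit = $2,700 − $72 = $2,628.

$2,628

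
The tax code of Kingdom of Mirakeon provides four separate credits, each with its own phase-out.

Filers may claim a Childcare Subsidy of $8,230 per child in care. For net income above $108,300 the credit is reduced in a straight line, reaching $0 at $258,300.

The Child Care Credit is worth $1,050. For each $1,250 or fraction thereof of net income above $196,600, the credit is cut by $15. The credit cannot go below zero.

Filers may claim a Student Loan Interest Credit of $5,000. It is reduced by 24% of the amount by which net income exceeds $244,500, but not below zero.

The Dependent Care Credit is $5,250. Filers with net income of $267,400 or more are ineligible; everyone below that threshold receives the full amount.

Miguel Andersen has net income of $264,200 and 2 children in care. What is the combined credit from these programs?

Childcare Subsidy: base = 2 × $8,230 = $16,460. $264,200 is at or above $258,300, so the credit is $0.
Child Care Credit: income exceeds $196,600 by $67,600, which is 55 full-or-partial $1,250 increments; reduction = 55 × $15 = $825, leaving $225.
Student Loan Interest Credit: 24% of the $19,700 excess over $244,500 is $4,728; credit = $5,000 − $4,728 = $272.
Dependent Care Credit: $264,200 is below the $267,400 cutoff, so the full $5,250 applies.
Total: $0 + $225 + $272 + $5,250 = $5,747.

$5,747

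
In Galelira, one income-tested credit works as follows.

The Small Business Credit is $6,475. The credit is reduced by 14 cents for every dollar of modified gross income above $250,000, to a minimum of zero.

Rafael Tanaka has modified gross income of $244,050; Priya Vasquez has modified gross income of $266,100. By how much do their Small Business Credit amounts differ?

$2,254

Rafael ($244,050): Small Business Credit: $244,050 is at or below the $250,000 threshold, so the full $6,475 applies.
Priya ($266,100): Small Business Credit: 14% of the $16,100 excess over $250,000 is $2,254; credit = $6,475 − $2,254 = $4,221.
Difference: |$6,475 − $4,221| = $2,254.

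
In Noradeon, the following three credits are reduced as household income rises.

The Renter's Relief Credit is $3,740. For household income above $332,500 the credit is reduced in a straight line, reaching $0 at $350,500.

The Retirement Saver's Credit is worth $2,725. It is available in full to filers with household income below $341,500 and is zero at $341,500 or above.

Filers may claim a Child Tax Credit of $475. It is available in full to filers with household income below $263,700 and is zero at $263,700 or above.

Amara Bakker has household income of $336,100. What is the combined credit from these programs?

$5,717

Renter's Relief Credit: $336,100 is $3,600 into a $18,000 phase-out range, leaving 14,400/18,000 of the credit: $3,740 × 14,400/18,000 = $2,992.
Retirement Saver's Credit: $336,100 is below the $341,500 cutoff, so the full $2,725 applies.
Child Tax Credit: $336,100 meets or exceeds the $263,700 cutoff, so the credit is $0.
Total: $2,992 + $2,725 + $0 = $5,717.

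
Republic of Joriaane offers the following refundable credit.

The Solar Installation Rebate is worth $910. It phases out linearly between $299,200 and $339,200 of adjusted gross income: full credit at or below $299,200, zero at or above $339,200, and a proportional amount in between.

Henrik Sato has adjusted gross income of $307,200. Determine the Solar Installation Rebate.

$728

Solar Installation Rebate: $307,200 is $8,000 into a $40,000 phase-out range, leaving 32,000/40,000 of the credit: $910 × 32,000/40,000 = $728.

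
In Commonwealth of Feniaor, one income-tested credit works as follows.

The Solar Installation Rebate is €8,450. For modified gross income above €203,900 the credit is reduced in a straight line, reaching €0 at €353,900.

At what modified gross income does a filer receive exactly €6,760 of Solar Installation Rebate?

€233,900

€6,760 is 6,760/8,450 of the full €8,450, so 1,690/8,450 of the €150,000 range has been used: income = €203,900 + €150,000 × 1,690/8,450 = €233,900.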